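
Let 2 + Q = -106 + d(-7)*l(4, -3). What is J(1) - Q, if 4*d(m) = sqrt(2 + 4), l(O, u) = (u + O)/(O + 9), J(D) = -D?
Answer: 107 - sqrt(6)/52 ≈ 106.95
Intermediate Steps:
l(O, u) = (O + u)/(9 + O)
d(m) = sqrt(6)/4 (d(m) = sqrt(2 + 4)/4 = sqrt(6)/4)
Q = -108 + sqrt(6)/52 (Q = -2 + (-106 + (sqrt(6)/4)*((4 - 3)/(9 + 4))) = -2 + (-106 + (sqrt(6)/4)*(1/13)) = -2 + (-106 + sqrt(6)/52) = -108 + sqrt(6)/52 ≈ -107.95)
J(1) - Q = -1*1 - (-108 + sqrt(6)/52) = -1 + (108 - sqrt(6)/52) = 107 - sqrt(6)/52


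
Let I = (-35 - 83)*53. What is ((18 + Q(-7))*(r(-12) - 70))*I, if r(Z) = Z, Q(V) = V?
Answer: 5641108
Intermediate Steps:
I = -6254 (I = -118*53 = -6254)
((18 + Q(-7))*(r(-12) - 70))*I = ((18 - 7)*(-12 - 70))*(-6254) = (11*(-82))*(-6254) = -902*(-6254) = 5641108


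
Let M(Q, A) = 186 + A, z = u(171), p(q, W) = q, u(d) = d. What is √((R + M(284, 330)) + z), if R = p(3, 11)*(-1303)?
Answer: 3*I*√358 ≈ 56.763*I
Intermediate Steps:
z = 171
R = -3909 (R = 3*(-1303) = -3909)
√((R + M(284, 330)) + z) = √((-3909 + (186 + 330)) + 171) = √((-3909 + 516) + 171) = √(-3393 + 171) = √(-3222) = 3*I*√358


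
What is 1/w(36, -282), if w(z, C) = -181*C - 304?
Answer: 1/50738 ≈ 1.9709e-5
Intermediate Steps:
w(z, C) = -304 - 181*C
1/w(36, -282) = 1/(-304 - 181*(-282)) = 1/(-304 + 51042) = 1/50738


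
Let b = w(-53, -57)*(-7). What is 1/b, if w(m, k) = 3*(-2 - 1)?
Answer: 1/63 ≈ 0.015873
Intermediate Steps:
w(m, k) = -9 (w(m, k) = 3*(-3) = -9)
b = 63 (b = -9*(-7) = 63)
1/b = 1/63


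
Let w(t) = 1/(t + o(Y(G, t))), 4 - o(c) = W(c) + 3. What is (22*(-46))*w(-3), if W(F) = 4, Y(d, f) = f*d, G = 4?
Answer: 506/3 ≈ 168.67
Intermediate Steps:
Y(d, f) = d*f
o(c) = -3 (o(c) = 4 - (4 + 3) = 4 - 1*7 = 4 - 7 = -3)
w(t) = 1/(-3 + t) (w(t) = 1/(t - 3) = 1/(-3 + t))
(22*(-46))*w(-3) = (22*(-46))/(-3 - 3) = -1012/(-6) = -1012*(-1/6) = 506/3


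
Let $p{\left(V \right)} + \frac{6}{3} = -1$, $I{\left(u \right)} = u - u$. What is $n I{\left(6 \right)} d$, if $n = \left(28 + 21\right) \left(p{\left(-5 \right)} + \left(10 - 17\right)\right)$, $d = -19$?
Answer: $0$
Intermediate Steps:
$I{\left(u \right)} = 0$
$p{\left(V \right)} = -3$ ($p{\left(V \right)} = -2 - 1 = -3$)
$n = -490$ ($n = \left(28 + 21\right) \left(-3 + \left(10 - 17\right)\right) = 49 \left(-3 + \left(10 - 17\right)\right) = 49 \left(-3 - 7\right) = 49 \left(-10\right) = -490$)
$n I{\left(6 \right)} d = \left(-490\right) 0 \left(-19\right) = 0 \left(-19\right) = 0$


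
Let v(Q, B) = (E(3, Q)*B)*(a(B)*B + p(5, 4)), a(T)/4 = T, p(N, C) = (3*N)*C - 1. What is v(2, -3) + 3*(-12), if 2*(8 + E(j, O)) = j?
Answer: 3633/2 ≈ 1816.5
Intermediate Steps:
p(N, C) = -1 + 3*C*N (p(N, C) = 3*C*N - 1 = -1 + 3*C*N)
E(j, O) = -8 + j/2
a(T) = 4*T
v(Q, B) = -13*B*(59 + 4*B²)/2 (v(Q, B) = ((-8 + (½)*3)*B)*((4*B)*B + (-1 + 3*4*5)) = ((-8 + 3/2)*B)*(4*B² + (-1 + 60)) = (-13*B/2)*(4*B² + 59) = (-13*B/2)*(59 + 4*B²) = -13*B*(59 + 4*B²)/2)
v(2, -3) + 3*(-12) = (-26*(-3)³ - 767/2*(-3)) + 3*(-12) = (-26*(-27) + 2301/2) - 36 = (702 + 2301/2) - 36 = 3705/2 - 36 = 3633/2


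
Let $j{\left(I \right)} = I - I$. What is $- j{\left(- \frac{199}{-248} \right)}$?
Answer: $0$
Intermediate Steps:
$j{\left(I \right)} = 0$
$- j{\left(- \frac{199}{-248} \right)} = \left(-1\right) 0 = 0$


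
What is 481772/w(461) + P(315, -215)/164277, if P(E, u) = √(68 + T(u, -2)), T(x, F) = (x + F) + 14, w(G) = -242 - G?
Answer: -481772/703 + I*√15/54759 ≈ -685.31 + 7.0728e-5*I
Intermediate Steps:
T(x, F) = 14 + F + x (T(x, F) = (F + x) + 14 = 14 + F + x)
P(E, u) = √(80 + u) (P(E, u) = √(68 + (14 - 2 + u)) = √(68 + (12 + u)) = √(80 + u))
481772/w(461) + P(315, -215)/164277 = 481772/(-242 - 1*461) + √(80 - 215)/164277 = 481772/(-242 - 461) + √(-135)*(1/164277) = 481772/(-703) + (3*I*√15)*(1/164277) = 481772*(-1/703) + I*√15/54759 = -481772/703 + I*√15/54759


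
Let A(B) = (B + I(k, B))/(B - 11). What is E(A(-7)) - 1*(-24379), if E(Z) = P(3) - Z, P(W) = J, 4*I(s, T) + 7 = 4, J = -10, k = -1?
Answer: 1754537/72 ≈ 24369.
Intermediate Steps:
I(s, T) = -¾ (I(s, T) = -7/4 + (¼)*4 = -7/4 + 1 = -¾)
P(W) = -10
A(B) = (-¾ + B)/(-11 + B) (A(B) = (B - ¾)/(B - 11) = (-¾ + B)/(-11 + B))
E(Z) = -10 - Z
E(A(-7)) - 1*(-24379) = (-10 - (-¾ - 7)/(-11 - 7)) - 1*(-24379) = (-10 - (-31)/((-18)*4)) + 24379 = (-10 - (-1)*(-31)/(18*4)) + 24379 = (-10 - 1*31/72) + 24379 = (-10 - 31/72) + 24379 = -751/72 + 24379 = 1754537/72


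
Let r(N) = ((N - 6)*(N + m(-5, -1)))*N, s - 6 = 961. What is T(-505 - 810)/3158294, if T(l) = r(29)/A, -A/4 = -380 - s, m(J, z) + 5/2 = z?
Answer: 667/667328944 ≈ 9.9951e-7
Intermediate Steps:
s = 967 (s = 6 + 961 = 967)
m(J, z) = -5/2 + z
A = 5388 (A = -4*(-380 - 1*967) = -4*(-380 - 967) = -4*(-1347) = 5388)
r(N) = N*(-6 + N)*(-7/2 + N) (r(N) = ((N - 6)*(N + (-5/2 - 1)))*N = ((-6 + N)*(N - 7/2))*N = ((-6 + N)*(-7/2 + N))*N = N*(-6 + N)*(-7/2 + N))
T(l) = 11339/3592 (T(l) = ((½)*29*(42 - 19*29 + 2*29²))/5388 = ((½)*29*(42 - 551 + 2*841))*(1/5388) = ((½)*29*(42 - 551 + 1682))*(1/5388) = ((½)*29*1173)*(1/5388) = (34017/2)*(1/5388) = 11339/3592)
T(-505 - 810)/3158294 = (11339/3592)/3158294 = (11339/3592)*(1/3158294) = 667/667328944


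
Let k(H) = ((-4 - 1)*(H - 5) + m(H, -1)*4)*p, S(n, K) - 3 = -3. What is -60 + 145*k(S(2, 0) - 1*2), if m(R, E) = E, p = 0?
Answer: -60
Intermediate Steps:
S(n, K) = 0 (S(n, K) = 3 - 3 = 0)
k(H) = 0 (k(H) = ((-4 - 1)*(H - 5) - 1*4)*0 = (-5*(-5 + H) - 4)*0 = ((25 - 5*H) - 4)*0 = (21 - 5*H)*0 = 0)
-60 + 145*k(S(2, 0) - 1*2) = -60 + 145*0 = -60 + 0 = -60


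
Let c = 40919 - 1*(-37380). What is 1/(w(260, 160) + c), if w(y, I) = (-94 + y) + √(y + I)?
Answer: 5231/410450387 - 2*√105/6156755805 ≈ 1.2741e-5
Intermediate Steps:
w(y, I) = -94 + y + √(I + y) (w(y, I) = (-94 + y) + √(I + y) = -94 + y + √(I + y))
c = 78299 (c = 40919 + 37380 = 78299)
1/(w(260, 160) + c) = 1/((-94 + 260 + √(160 + 260)) + 78299) = 1/((-94 + 260 + √420) + 78299) = 1/((-94 + 260 + 2*√105) + 78299) = 1/((166 + 2*√105) + 78299) = 1/(78465 + 2*√105)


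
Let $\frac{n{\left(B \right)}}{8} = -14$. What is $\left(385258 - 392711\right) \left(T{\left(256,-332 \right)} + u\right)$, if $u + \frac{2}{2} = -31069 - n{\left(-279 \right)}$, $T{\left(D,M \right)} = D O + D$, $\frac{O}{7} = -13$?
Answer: $402447094$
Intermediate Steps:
$O = -91$ ($O = 7 \left(-13\right) = -91$)
$n{\left(B \right)} = -112$ ($n{\left(B \right)} = 8 \left(-14\right) = -112$)
$T{\left(D,M \right)} = - 90 D$ ($T{\left(D,M \right)} = D \left(-91\right) + D = - 91 D + D = - 90 D$)
$u = -30958$ ($u = -1 - 30957 = -30958$)
$\left(385258 - 392711\right) \left(T{\left(256,-332 \right)} + u\right) = \left(385258 - 392711\right) \left(\left(-90\right) 256 - 30958\right) = - 7453 \left(-23040 - 30958\right) = \left(-7453\right) \left(-53998\right) = 402447094$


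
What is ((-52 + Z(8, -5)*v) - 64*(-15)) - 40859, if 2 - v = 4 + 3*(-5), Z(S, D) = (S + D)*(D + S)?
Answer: -39834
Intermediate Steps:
Z(S, D) = (D + S)² (Z(S, D) = (D + S)*(D + S) = (D + S)²)
v = 13 (v = 2 - (4 + 3*(-5)) = 2 - (4 - 15) = 2 - 1*(-11) = 2 + 11 = 13)
((-52 + Z(8, -5)*v) - 64*(-15)) - 40859 = ((-52 + (-5 + 8)²*13) - 64*(-15)) - 40859 = ((-52 + 3²*13) + 960) - 40859 = ((-52 + 9*13) + 960) - 40859 = ((-52 + 117) + 960) - 40859 = (65 + 960) - 40859 = 1025 - 40859 = -39834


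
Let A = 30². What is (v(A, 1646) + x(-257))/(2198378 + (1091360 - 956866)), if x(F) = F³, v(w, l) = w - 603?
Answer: -2121787/291609 ≈ -7.2761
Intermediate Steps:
A = 900
v(w, l) = -603 + w
(v(A, 1646) + x(-257))/(2198378 + (1091360 - 956866)) = ((-603 + 900) + (-257)³)/(2198378 + (1091360 - 956866)) = (297 - 16974593)/(2198378 + 134494) = -16974296/2332872 = -16974296*1/2332872 = -2121787/291609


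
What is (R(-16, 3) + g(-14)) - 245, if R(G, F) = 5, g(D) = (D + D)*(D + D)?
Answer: 544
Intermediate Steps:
g(D) = 4*D² (g(D) = (2*D)*(2*D) = 4*D²)
(R(-16, 3) + g(-14)) - 245 = (5 + 4*(-14)²) - 245 = (5 + 4*196) - 245 = (5 + 784) - 245 = 789 - 245 = 544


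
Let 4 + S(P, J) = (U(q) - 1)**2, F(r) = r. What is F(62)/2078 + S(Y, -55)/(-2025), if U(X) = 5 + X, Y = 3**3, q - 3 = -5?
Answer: 31/1039 ≈ 0.029836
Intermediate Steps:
q = -2 (q = 3 - 5 = -2)
Y = 27
S(P, J) = 0 (S(P, J) = -4 + ((5 - 2) - 1)**2 = -4 + (3 - 1)**2 = -4 + 2**2 = -4 + 4 = 0)
F(62)/2078 + S(Y, -55)/(-2025) = 62/2078 + 0/(-2025) = 62*(1/2078) + 0*(-1/2025) = 31/1039 + 0 = 31/1039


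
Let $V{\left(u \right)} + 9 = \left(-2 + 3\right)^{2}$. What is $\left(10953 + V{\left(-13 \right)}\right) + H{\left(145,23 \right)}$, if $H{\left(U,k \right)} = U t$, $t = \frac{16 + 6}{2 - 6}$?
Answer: $\frac{20295}{2} \approx 10148.0$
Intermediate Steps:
$V{\left(u \right)} = -8$ ($V{\left(u \right)} = -9 + \left(-2 + 3\right)^{2} = -9 + 1^{2} = -9 + 1 = -8$)
$t = - \frac{11}{2}$ ($t = \frac{22}{-4} = 22 \left(- \frac{1}{4}\right) = - \frac{11}{2} \approx -5.5$)
$H{\left(U,k \right)} = - \frac{11 U}{2}$ ($H{\left(U,k \right)} = U \left(- \frac{11}{2}\right) = - \frac{11 U}{2}$)
$\left(10953 + V{\left(-13 \right)}\right) + H{\left(145,23 \right)} = \left(10953 - 8\right) - \frac{1595}{2} = 10945 - \frac{1595}{2} = \frac{20295}{2}$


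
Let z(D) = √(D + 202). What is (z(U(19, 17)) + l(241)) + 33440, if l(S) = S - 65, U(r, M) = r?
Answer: 33616 + √221 ≈ 33631.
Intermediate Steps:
l(S) = -65 + S
z(D) = √(202 + D)
(z(U(19, 17)) + l(241)) + 33440 = (√(202 + 19) + (-65 + 241)) + 33440 = (√221 + 176) + 33440 = (176 + √221) + 33440 = 33616 + √221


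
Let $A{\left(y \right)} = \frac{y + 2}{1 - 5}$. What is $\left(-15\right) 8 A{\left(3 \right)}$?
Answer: $150$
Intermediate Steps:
$A{\left(y \right)} = - \frac{1}{2} - \frac{y}{4}$ ($A{\left(y \right)} = \frac{2 + y}{-4} = \left(2 + y\right) \left(- \frac{1}{4}\right) = - \frac{1}{2} - \frac{y}{4}$)
$\left(-15\right) 8 A{\left(3 \right)} = \left(-15\right) 8 \left(- \frac{1}{2} - \frac{3}{4}\right) = - 120 \left(- \frac{1}{2} - \frac{3}{4}\right) = \left(-120\right) \left(- \frac{5}{4}\right) = 150$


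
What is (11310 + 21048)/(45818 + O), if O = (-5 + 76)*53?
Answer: 10786/16527 ≈ 0.65263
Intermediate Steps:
O = 3763 (O = 71*53 = 3763)
(11310 + 21048)/(45818 + O) = (11310 + 21048)/(45818 + 3763) = 32358/49581 = 32358*(1/49581) = 10786/16527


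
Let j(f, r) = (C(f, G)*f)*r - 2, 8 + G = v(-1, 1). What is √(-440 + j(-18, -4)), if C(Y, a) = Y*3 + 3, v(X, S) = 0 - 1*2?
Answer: 11*I*√34 ≈ 64.141*I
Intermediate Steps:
v(X, S) = -2 (v(X, S) = 0 - 2 = -2)
G = -10 (G = -8 - 2 = -10)
C(Y, a) = 3 + 3*Y (C(Y, a) = 3*Y + 3 = 3 + 3*Y)
j(f, r) = -2 + f*r*(3 + 3*f) (j(f, r) = ((3 + 3*f)*f)*r - 2 = (f*(3 + 3*f))*r - 2 = f*r*(3 + 3*f) - 2 = -2 + f*r*(3 + 3*f))
√(-440 + j(-18, -4)) = √(-440 + (-2 + 3*(-18)*(-4)*(1 - 18))) = √(-440 + (-2 + 3*(-18)*(-4)*(-17))) = √(-440 + (-2 - 3672)) = √(-440 - 3674) = √(-4114) = 11*I*√34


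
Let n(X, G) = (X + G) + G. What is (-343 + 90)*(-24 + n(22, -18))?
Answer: 9614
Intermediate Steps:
n(X, G) = X + 2*G (n(X, G) = (G + X) + G = X + 2*G)
(-343 + 90)*(-24 + n(22, -18)) = (-343 + 90)*(-24 + (22 + 2*(-18))) = -253*(-24 + (22 - 36)) = -253*(-24 - 14) = -253*(-38) = 9614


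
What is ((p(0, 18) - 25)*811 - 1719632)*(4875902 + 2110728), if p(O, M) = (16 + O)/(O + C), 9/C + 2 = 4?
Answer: -109223460968930/9 ≈ -1.2136e+13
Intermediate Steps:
C = 9/2 (C = 9/(-2 + 4) = 9/2 ≈ 4.5000)
p(O, M) = (16 + O)/(9/2 + O) (p(O, M) = (16 + O)/(O + 9/2) = (16 + O)/(9/2 + O))
((p(0, 18) - 25)*811 - 1719632)*(4875902 + 2110728) = ((2*(16 + 0)/(9 + 2*0) - 25)*811 - 1719632)*(4875902 + 2110728) = ((2*16/(9 + 0) - 25)*811 - 1719632)*6986630 = ((2*16/9 - 25)*811 - 1719632)*6986630 = ((2*(1/9)*16 - 25)*811 - 1719632)*6986630 = ((32/9 - 25)*811 - 1719632)*6986630 = (-193/9*811 - 1719632)*6986630 = (-156523/9 - 1719632)*6986630 = -15633211/9*6986630 = -109223460968930/9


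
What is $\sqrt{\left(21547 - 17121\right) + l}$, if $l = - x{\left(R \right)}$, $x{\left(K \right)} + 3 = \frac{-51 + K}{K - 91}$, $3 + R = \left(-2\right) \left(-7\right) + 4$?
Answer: $\frac{\sqrt{1598698}}{19} \approx 66.547$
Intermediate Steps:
$R = 15$ ($R = -3 + \left(\left(-2\right) \left(-7\right) + 4\right) = -3 + \left(14 + 4\right) = -3 + 18 = 15$)
$x{\left(K \right)} = -3 + \frac{-51 + K}{-91 + K}$ ($x{\left(K \right)} = -3 + \frac{-51 + K}{K - 91} = -3 + \frac{-51 + K}{-91 + K}$)
$l = \frac{48}{19}$ ($l = - \frac{2 \left(111 - 15\right)}{-91 + 15} = - \frac{2 \left(111 - 15\right)}{-76} = - \frac{2 \left(-1\right) 96}{76} = \left(-1\right) \left(- \frac{48}{19}\right) = \frac{48}{19} \approx 2.5263$)
$\sqrt{\left(21547 - 17121\right) + l} = \sqrt{\left(21547 - 17121\right) + \frac{48}{19}} = \sqrt{4426 + \frac{48}{19}} = \sqrt{\frac{84142}{19}} = \frac{\sqrt{1598698}}{19}$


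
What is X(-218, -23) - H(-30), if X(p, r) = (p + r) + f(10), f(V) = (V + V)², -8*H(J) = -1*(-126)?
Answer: 699/4 ≈ 174.75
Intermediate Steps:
H(J) = -63/4 (H(J) = -(-1)*(-126)/8 = -⅛*126 = -63/4)
f(V) = 4*V² (f(V) = (2*V)² = 4*V²)
X(p, r) = 400 + p + r (X(p, r) = (p + r) + 4*10² = (p + r) + 4*100 = (p + r) + 400 = 400 + p + r)
X(-218, -23) - H(-30) = (400 - 218 - 23) - 1*(-63/4) = 159 + 63/4 = 699/4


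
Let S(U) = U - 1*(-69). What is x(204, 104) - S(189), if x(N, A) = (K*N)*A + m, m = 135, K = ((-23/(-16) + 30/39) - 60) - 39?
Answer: -2053689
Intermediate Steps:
S(U) = 69 + U (S(U) = U + 69 = 69 + U)
K = -20133/208 (K = ((-23*(-1/16) + 30*(1/39)) - 60) - 39 = ((23/16 + 10/13) - 60) - 39 = (459/208 - 60) - 39 = -12021/208 - 39 = -20133/208 ≈ -96.793)
x(N, A) = 135 - 20133*A*N/208 (x(N, A) = (-20133*N/208)*A + 135 = -20133*A*N/208 + 135 = 135 - 20133*A*N/208)
x(204, 104) - S(189) = (135 - 20133/208*104*204) - (69 + 189) = (135 - 2053566) - 1*258 = -2053431 - 258 = -2053689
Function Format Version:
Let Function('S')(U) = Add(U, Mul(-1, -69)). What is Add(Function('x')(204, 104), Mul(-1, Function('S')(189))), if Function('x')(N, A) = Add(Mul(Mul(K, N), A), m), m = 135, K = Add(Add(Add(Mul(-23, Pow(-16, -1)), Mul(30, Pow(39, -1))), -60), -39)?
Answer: -2053689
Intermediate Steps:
Function('S')(U) = Add(69, U) (Function('S')(U) = Add(U, 69) = Add(69, U))
K = Rational(-20133, 208) (K = Add(Add(Add(Mul(-23, Rational(-1, 16)), Mul(30, Rational(1, 39))), -60), -39) = Add(Add(Add(Rational(23, 16), Rational(10, 13)), -60), -39) = Add(Add(Rational(459, 208), -60), -39) = Add(Rational(-12021, 208), -39) = Rational(-20133, 208) ≈ -96.793)
Function('x')(N, A) = Add(135, Mul(Rational(-20133, 208), A, N)) (Function('x')(N, A) = Add(Mul(Mul(Rational(-20133, 208), N), A), 135) = Add(Mul(Rational(-20133, 208), A, N), 135) = Add(135, Mul(Rational(-20133, 208), A, N)))
Add(Function('x')(204, 104), Mul(-1, Function('S')(189))) = Add(Add(135, Mul(Rational(-20133, 208), 104, 204)), Mul(-1, Add(69, 189))) = Add(Add(135, -2053566), Mul(-1, 258)) = Add(-2053431, -258) = -2053689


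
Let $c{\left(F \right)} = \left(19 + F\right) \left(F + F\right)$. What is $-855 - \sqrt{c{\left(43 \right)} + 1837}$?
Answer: $-855 - \sqrt{7169} \approx -939.67$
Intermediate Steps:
$c{\left(F \right)} = 2 F \left(19 + F\right)$ ($c{\left(F \right)} = \left(19 + F\right) 2 F = 2 F \left(19 + F\right)$)
$-855 - \sqrt{c{\left(43 \right)} + 1837} = -855 - \sqrt{2 \cdot 43 \left(19 + 43\right) + 1837} = -855 - \sqrt{2 \cdot 43 \cdot 62 + 1837} = -855 - \sqrt{5332 + 1837} = -855 - \sqrt{7169}$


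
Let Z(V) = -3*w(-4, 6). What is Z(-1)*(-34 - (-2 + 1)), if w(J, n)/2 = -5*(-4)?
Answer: 3960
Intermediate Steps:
w(J, n) = 40 (w(J, n) = 2*(-5*(-4)) = 2*20 = 40)
Z(V) = -120 (Z(V) = -3*40 = -120)
Z(-1)*(-34 - (-2 + 1)) = -120*(-34 - (-2 + 1)) = -120*(-34 - 1*(-1)) = -120*(-34 + 1) = -120*(-33) = 3960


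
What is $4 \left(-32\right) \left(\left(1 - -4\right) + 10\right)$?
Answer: $-1920$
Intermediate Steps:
$4 \left(-32\right) \left(\left(1 - -4\right) + 10\right) = - 128 \left(\left(1 + 4\right) + 10\right) = - 128 \left(5 + 10\right) = \left(-128\right) 15 = -1920$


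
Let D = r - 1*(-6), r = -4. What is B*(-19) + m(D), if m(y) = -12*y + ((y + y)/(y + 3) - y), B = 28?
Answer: -2786/5 ≈ -557.20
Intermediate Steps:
D = 2 (D = -4 - 1*(-6) = -4 + 6 = 2)
m(y) = -13*y + 2*y/(3 + y) (m(y) = -12*y + ((2*y)/(3 + y) - y) = -12*y + (2*y/(3 + y) - y) = -12*y + (-y + 2*y/(3 + y)) = -13*y + 2*y/(3 + y))
B*(-19) + m(D) = 28*(-19) - 1*2*(37 + 13*2)/(3 + 2) = -532 - 1*2*(37 + 26)/5 = -532 - 1*2*⅕*63 = -532 - 126/5 = -2786/5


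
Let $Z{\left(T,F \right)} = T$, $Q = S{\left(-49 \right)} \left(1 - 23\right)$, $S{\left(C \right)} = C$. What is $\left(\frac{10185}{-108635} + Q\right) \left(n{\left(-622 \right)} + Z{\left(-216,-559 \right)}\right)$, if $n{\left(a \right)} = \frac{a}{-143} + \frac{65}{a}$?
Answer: $- \frac{33931041572211}{148656134} \approx -2.2825 \cdot 10^{5}$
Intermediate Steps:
$n{\left(a \right)} = \frac{65}{a} - \frac{a}{143}$ ($n{\left(a \right)} = a \left(- \frac{1}{143}\right) + \frac{65}{a} = - \frac{a}{143} + \frac{65}{a} = \frac{65}{a} - \frac{a}{143}$)
$Q = 1078$ ($Q = - 49 \left(1 - 23\right) = \left(-49\right) \left(-22\right) = 1078$)
$\left(\frac{10185}{-108635} + Q\right) \left(n{\left(-622 \right)} + Z{\left(-216,-559 \right)}\right) = \left(\frac{10185}{-108635} + 1078\right) \left(\left(\frac{65}{-622} - - \frac{622}{143}\right) - 216\right) = \left(10185 \left(- \frac{1}{108635}\right) + 1078\right) \left(\left(65 \left(- \frac{1}{622}\right) + \frac{622}{143}\right) - 216\right) = \left(- \frac{2037}{21727} + 1078\right) \left(\left(- \frac{65}{622} + \frac{622}{143}\right) - 216\right) = \frac{23419669 \left(\frac{377589}{88946} - 216\right)}{21727} = \frac{23419669}{21727} \left(- \frac{18834747}{88946}\right) = - \frac{33931041572211}{148656134}$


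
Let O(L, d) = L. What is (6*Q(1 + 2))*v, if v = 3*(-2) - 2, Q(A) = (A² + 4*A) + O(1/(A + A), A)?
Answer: -1016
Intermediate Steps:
Q(A) = A² + 1/(2*A) + 4*A (Q(A) = (A² + 4*A) + 1/(A + A) = (A² + 4*A) + 1/(2*A) = A² + 1/(2*A) + 4*A)
v = -8 (v = -6 - 2 = -8)
(6*Q(1 + 2))*v = (6*((1 + 2)² + 1/(2*(1 + 2)) + 4*(1 + 2)))*(-8) = (6*(3² + (½)/3 + 4*3))*(-8) = (6*(9 + (½)*(⅓) + 12))*(-8) = (6*(9 + ⅙ + 12))*(-8) = (6*(127/6))*(-8) = 127*(-8) = -1016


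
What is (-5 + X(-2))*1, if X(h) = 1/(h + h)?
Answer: -21/4 ≈ -5.2500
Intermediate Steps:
X(h) = 1/(2*h)
(-5 + X(-2))*1 = (-5 + (1/2)/(-2))*1 = (-5 + (1/2)*(-1/2))*1 = (-5 - 1/4)*1 = -21/4*1 = -21/4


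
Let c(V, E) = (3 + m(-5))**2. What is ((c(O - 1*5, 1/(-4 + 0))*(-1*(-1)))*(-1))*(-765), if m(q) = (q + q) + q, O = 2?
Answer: 110160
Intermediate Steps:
m(q) = 3*q (m(q) = 2*q + q = 3*q)
c(V, E) = 144 (c(V, E) = (3 + 3*(-5))**2 = (3 - 15)**2 = (-12)**2 = 144)
((c(O - 1*5, 1/(-4 + 0))*(-1*(-1)))*(-1))*(-765) = ((144*(-1*(-1)))*(-1))*(-765) = ((144*1)*(-1))*(-765) = (144*(-1))*(-765) = -144*(-765) = 110160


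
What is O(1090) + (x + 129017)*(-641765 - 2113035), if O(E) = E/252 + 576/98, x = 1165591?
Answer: -3145552556419801/882 ≈ -3.5664e+12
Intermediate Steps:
O(E) = 288/49 + E/252 (O(E) = E*(1/252) + 576*(1/98) = E/252 + 288/49 = 288/49 + E/252)
O(1090) + (x + 129017)*(-641765 - 2113035) = (288/49 + (1/252)*1090) + (1165591 + 129017)*(-641765 - 2113035) = (288/49 + 545/126) + 1294608*(-2754800) = 8999/882 - 3566386118400 = -3145552556419801/882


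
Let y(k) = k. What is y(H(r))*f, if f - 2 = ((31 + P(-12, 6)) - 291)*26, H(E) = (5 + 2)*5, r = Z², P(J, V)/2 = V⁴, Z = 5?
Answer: 2122190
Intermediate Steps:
P(J, V) = 2*V⁴
r = 25 (r = 5² = 25)
H(E) = 35 (H(E) = 7*5 = 35)
f = 60634 (f = 2 + ((31 + 2*6⁴) - 291)*26 = 2 + ((31 + 2*1296) - 291)*26 = 2 + ((31 + 2592) - 291)*26 = 2 + (2623 - 291)*26 = 2 + 2332*26 = 2 + 60632 = 60634)
y(H(r))*f = 35*60634 = 2122190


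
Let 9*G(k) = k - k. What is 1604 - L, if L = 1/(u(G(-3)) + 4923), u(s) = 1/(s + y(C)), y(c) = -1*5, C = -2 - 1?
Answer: 39480851/24614 ≈ 1604.0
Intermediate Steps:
C = -3
G(k) = 0 (G(k) = (k - k)/9 = (⅑)*0 = 0)
y(c) = -5
u(s) = 1/(-5 + s) (u(s) = 1/(s - 5) = 1/(-5 + s))
L = 5/24614 (L = 1/(1/(-5 + 0) + 4923) = 1/(1/(-5) + 4923) = 1/(-⅕ + 4923) = 1/(24614/5) = 5/24614 ≈ 0.00020314)
1604 - L = 1604 - 1*5/24614 = 1604 - 5/24614 = 39480851/24614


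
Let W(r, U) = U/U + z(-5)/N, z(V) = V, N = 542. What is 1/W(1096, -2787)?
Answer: 542/537 ≈ 1.0093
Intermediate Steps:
W(r, U) = 537/542 (W(r, U) = U/U - 5/542 = 1 - 5*1/542 = 1 - 5/542 = 537/542)
1/W(1096, -2787) = 1/(537/542) = 542/537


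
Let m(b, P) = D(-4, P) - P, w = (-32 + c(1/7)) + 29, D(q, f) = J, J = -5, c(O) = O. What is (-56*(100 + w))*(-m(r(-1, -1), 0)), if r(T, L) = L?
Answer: -27200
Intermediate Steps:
D(q, f) = -5
w = -20/7 (w = (-32 + 1/7) + 29 = (-32 + ⅐) + 29 = -223/7 + 29 = -20/7 ≈ -2.8571)
m(b, P) = -5 - P
(-56*(100 + w))*(-m(r(-1, -1), 0)) = (-56*(100 - 20/7))*(-(-5 - 1*0)) = (-56*680/7)*(-(-5 + 0)) = -(-5440)*(-5) = -5440*5 = -27200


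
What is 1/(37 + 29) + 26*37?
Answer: 63493/66 ≈ 962.02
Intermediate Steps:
1/(37 + 29) + 26*37 = 1/66 + 962 = 63493/66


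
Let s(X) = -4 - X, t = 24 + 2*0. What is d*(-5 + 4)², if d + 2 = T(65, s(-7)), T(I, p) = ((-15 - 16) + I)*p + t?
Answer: 124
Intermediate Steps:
t = 24 (t = 24 + 0 = 24)
T(I, p) = 24 + p*(-31 + I) (T(I, p) = ((-15 - 16) + I)*p + 24 = (-31 + I)*p + 24 = p*(-31 + I) + 24 = 24 + p*(-31 + I))
d = 124 (d = -2 + (24 - 31*(-4 - 1*(-7)) + 65*(-4 - 1*(-7))) = -2 + (24 - 31*(-4 + 7) + 65*(-4 + 7)) = -2 + (24 - 31*3 + 65*3) = -2 + (24 - 93 + 195) = -2 + 126 = 124)
d*(-5 + 4)² = 124*(-5 + 4)² = 124*(-1)² = 124*1 = 124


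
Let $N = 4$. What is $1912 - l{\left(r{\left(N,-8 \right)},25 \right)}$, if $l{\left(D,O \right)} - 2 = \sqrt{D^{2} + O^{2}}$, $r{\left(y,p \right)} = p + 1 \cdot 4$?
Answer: $1910 - \sqrt{641} \approx 1884.7$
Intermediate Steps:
$r{\left(y,p \right)} = 4 + p$ ($r{\left(y,p \right)} = p + 4 = 4 + p$)
$l{\left(D,O \right)} = 2 + \sqrt{D^{2} + O^{2}}$
$1912 - l{\left(r{\left(N,-8 \right)},25 \right)} = 1912 - \left(2 + \sqrt{\left(4 - 8\right)^{2} + 25^{2}}\right) = 1912 - \left(2 + \sqrt{\left(-4\right)^{2} + 625}\right) = 1912 - \left(2 + \sqrt{16 + 625}\right) = 1912 - \left(2 + \sqrt{641}\right) = 1910 - \sqrt{641}$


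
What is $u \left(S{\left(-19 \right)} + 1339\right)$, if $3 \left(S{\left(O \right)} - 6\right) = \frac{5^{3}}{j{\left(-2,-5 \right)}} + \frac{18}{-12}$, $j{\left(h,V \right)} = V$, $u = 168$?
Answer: $224476$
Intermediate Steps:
$S{\left(O \right)} = - \frac{17}{6}$ ($S{\left(O \right)} = 6 + \frac{\frac{5^{3}}{-5} + \frac{18}{-12}}{3} = 6 + \frac{125 \left(- \frac{1}{5}\right) + 18 \left(- \frac{1}{12}\right)}{3} = 6 + \frac{-25 - \frac{3}{2}}{3} = 6 + \frac{1}{3} \left(- \frac{53}{2}\right) = 6 - \frac{53}{6} = - \frac{17}{6}$)
$u \left(S{\left(-19 \right)} + 1339\right) = 168 \left(- \frac{17}{6} + 1339\right) = 168 \cdot \frac{8017}{6} = 224476$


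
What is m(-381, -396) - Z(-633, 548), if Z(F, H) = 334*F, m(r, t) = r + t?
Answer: 210645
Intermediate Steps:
m(-381, -396) - Z(-633, 548) = (-381 - 396) - 334*(-633) = -777 - 1*(-211422) = -777 + 211422 = 210645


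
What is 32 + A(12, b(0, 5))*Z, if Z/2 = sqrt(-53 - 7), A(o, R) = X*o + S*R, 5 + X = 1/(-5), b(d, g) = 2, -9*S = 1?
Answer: 32 - 11272*I*sqrt(15)/45 ≈ 32.0 - 970.14*I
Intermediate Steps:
S = -1/9 (S = -1/9*1 = -1/9 ≈ -0.11111)
X = -26/5 (X = -5 + 1/(-5) = -5 - 1/5 = -26/5 ≈ -5.2000)
A(o, R) = -26*o/5 - R/9
Z = 4*I*sqrt(15) (Z = 2*sqrt(-53 - 7) = 2*sqrt(-60) = 2*(2*I*sqrt(15)) = 4*I*sqrt(15) ≈ 15.492*I)
32 + A(12, b(0, 5))*Z = 32 + (-26/5*12 - 1/9*2)*(4*I*sqrt(15)) = 32 + (-312/5 - 2/9)*(4*I*sqrt(15)) = 32 - 11272*I*sqrt(15)/45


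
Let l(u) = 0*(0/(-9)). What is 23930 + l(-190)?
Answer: 23930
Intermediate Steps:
l(u) = 0 (l(u) = 0*(0*(-⅑)) = 0*0 = 0)
23930 + l(-190) = 23930 + 0 = 23930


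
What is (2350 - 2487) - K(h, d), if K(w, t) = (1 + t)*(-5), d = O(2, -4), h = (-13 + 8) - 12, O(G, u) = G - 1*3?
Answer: -137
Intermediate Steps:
O(G, u) = -3 + G (O(G, u) = G - 3 = -3 + G)
h = -17 (h = -5 - 12 = -17)
d = -1 (d = -3 + 2 = -1)
K(w, t) = -5 - 5*t
(2350 - 2487) - K(h, d) = (2350 - 2487) - (-5 - 5*(-1)) = -137 - (-5 + 5) = -137 - 1*0 = -137 + 0 = -137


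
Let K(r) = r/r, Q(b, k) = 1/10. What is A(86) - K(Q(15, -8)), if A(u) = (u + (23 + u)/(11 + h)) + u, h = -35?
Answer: 3995/24 ≈ 166.46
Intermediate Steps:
Q(b, k) = ⅒
K(r) = 1
A(u) = -23/24 + 47*u/24 (A(u) = (u + (23 + u)/(11 - 35)) + u = (u + (23 + u)/(-24)) + u = (u + (23 + u)*(-1/24)) + u = (u + (-23/24 - u/24)) + u = (-23/24 + 23*u/24) + u = -23/24 + 47*u/24)
A(86) - K(Q(15, -8)) = (-23/24 + (47/24)*86) - 1*1 = (-23/24 + 2021/12) - 1 = 4019/24 - 1 = 3995/24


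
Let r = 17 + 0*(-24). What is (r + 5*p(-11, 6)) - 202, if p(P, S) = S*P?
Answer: -515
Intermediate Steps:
p(P, S) = P*S
r = 17 (r = 17 + 0 = 17)
(r + 5*p(-11, 6)) - 202 = (17 + 5*(-11*6)) - 202 = (17 + 5*(-66)) - 202 = (17 - 330) - 202 = -313 - 202 = -515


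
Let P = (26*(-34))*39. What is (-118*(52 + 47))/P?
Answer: 1947/5746 ≈ 0.33884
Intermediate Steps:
P = -34476 (P = -884*39 = -34476)
(-118*(52 + 47))/P = -118*(52 + 47)/(-34476) = -118*99*(-1/34476) = -11682*(-1/34476) = 1947/5746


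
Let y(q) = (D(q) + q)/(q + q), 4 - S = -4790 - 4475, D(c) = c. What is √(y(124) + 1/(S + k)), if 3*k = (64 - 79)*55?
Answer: √80901030/8994 ≈ 1.0001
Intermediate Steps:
S = 9269 (S = 4 - (-4790 - 4475) = 4 - 1*(-9265) = 4 + 9265 = 9269)
y(q) = 1 (y(q) = (q + q)/(q + q) = (2*q)/((2*q)) = (2*q)*(1/(2*q)) = 1)
k = -275 (k = ((64 - 79)*55)/3 = (-15*55)/3 = (⅓)*(-825) = -275)
√(y(124) + 1/(S + k)) = √(1 + 1/(9269 - 275)) = √(1 + 1/8994) = √(8995/8994) = √80901030/8994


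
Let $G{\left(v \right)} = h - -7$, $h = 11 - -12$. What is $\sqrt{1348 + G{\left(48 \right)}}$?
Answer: $\sqrt{1378} \approx 37.121$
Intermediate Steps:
$h = 23$ ($h = 11 + 12 = 23$)
$G{\left(v \right)} = 30$ ($G{\left(v \right)} = 23 - -7 = 23 + 7 = 30$)
$\sqrt{1348 + G{\left(48 \right)}} = \sqrt{1348 + 30} = \sqrt{1378}$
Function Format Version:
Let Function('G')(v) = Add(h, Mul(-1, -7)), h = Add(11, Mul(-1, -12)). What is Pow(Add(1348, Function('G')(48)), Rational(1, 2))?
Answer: Pow(1378, Rational(1, 2)) ≈ 37.121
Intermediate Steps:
h = 23 (h = Add(11, 12) = 23)
Function('G')(v) = 30 (Function('G')(v) = Add(23, Mul(-1, -7)) = Add(23, 7) = 30)
Pow(Add(1348, Function('G')(48)), Rational(1, 2)) = Pow(Add(1348, 30), Rational(1, 2)) = Pow(1378, Rational(1, 2))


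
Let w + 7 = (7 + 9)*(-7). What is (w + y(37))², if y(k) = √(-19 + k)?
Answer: 14179 - 714*√2 ≈ 13169.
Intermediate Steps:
w = -119 (w = -7 + (7 + 9)*(-7) = -7 + 16*(-7) = -7 - 112 = -119)
(w + y(37))² = (-119 + √(-19 + 37))² = (-119 + √18)² = (-119 + 3*√2)²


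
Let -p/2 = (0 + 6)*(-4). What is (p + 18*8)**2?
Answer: 36864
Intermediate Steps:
p = 48 (p = -2*(0 + 6)*(-4) = -12*(-4) = -2*(-24) = 48)
(p + 18*8)**2 = (48 + 18*8)**2 = (48 + 144)**2 = 192**2 = 36864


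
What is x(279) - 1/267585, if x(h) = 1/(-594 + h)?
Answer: -3572/1123857 ≈ -0.0031783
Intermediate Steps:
x(279) - 1/267585 = 1/(-594 + 279) - 1/267585 = 1/(-315) - 1*1/267585 = -1/315 - 1/267585 = -3572/1123857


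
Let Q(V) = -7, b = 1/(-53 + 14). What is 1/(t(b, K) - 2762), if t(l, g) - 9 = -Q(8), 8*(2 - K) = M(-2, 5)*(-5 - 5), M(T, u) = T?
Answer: -1/2746 ≈ -0.00036417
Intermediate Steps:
b = -1/39 (b = 1/(-39) = -1/39 ≈ -0.025641)
K = -½ (K = 2 - (-1)*(-5 - 5)/4 = 2 - (-1)*(-10)/4 = 2 - ⅛*20 = 2 - 5/2 = -½ ≈ -0.50000)
t(l, g) = 16 (t(l, g) = 9 - 1*(-7) = 9 + 7 = 16)
1/(t(b, K) - 2762) = 1/(16 - 2762) = 1/(-2746) = -1/2746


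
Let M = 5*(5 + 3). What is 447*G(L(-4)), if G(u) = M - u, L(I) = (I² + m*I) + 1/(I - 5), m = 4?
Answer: 53789/3 ≈ 17930.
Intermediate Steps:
M = 40 (M = 5*8 = 40)
L(I) = I² + 1/(-5 + I) + 4*I (L(I) = (I² + 4*I) + 1/(I - 5) = (I² + 4*I) + 1/(-5 + I) = I² + 1/(-5 + I) + 4*I)
G(u) = 40 - u
447*G(L(-4)) = 447*(40 - (1 + (-4)³ - 1*(-4)² - 20*(-4))/(-5 - 4)) = 447*(40 - (1 - 64 - 1*16 + 80)/(-9)) = 447*(40 - (-1)*(1 - 64 - 16 + 80)/9) = 447*(40 - (-1)/9) = 447*(40 - 1*(-⅑)) = 447*(40 + ⅑) = 447*(361/9) = 53789/3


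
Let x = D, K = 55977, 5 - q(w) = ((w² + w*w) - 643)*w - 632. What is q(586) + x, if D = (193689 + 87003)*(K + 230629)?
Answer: 80045928675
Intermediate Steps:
q(w) = 637 - w*(-643 + 2*w²) (q(w) = 5 - (((w² + w*w) - 643)*w - 632) = 5 - (((w² + w²) - 643)*w - 632) = 5 - ((2*w² - 643)*w - 632) = 5 - ((-643 + 2*w²)*w - 632) = 5 - (w*(-643 + 2*w²) - 632) = 5 - (-632 + w*(-643 + 2*w²)) = 5 + (632 - w*(-643 + 2*w²)) = 637 - w*(-643 + 2*w²))
D = 80448011352 (D = (193689 + 87003)*(55977 + 230629) = 280692*286606 = 80448011352)
x = 80448011352
q(586) + x = (637 - 2*586³ + 643*586) + 80448011352 = (637 - 2*201230056 + 376798) + 80448011352 = (637 - 402460112 + 376798) + 80448011352 = -402082677 + 80448011352 = 80045928675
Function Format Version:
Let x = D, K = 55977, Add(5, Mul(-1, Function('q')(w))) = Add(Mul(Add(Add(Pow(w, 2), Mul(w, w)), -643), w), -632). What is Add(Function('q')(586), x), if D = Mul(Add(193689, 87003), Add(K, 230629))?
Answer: 80045928675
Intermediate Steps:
Function('q')(w) = Add(637, Mul(-1, w, Add(-643, Mul(2, Pow(w, 2))))) (Function('q')(w) = Add(5, Mul(-1, Add(Mul(Add(Add(Pow(w, 2), Mul(w, w)), -643), w), -632))) = Add(5, Mul(-1, Add(Mul(Add(Add(Pow(w, 2), Pow(w, 2)), -643), w), -632))) = Add(5, Mul(-1, Add(Mul(Add(Mul(2, Pow(w, 2)), -643), w), -632))) = Add(5, Mul(-1, Add(Mul(Add(-643, Mul(2, Pow(w, 2))), w), -632))) = Add(5, Mul(-1, Add(Mul(w, Add(-643, Mul(2, Pow(w, 2)))), -632))) = Add(5, Mul(-1, Add(-632, Mul(w, Add(-643, Mul(2, Pow(w, 2))))))) = Add(5, Add(632, Mul(-1, w, Add(-643, Mul(2, Pow(w, 2)))))) = Add(637, Mul(-1, w, Add(-643, Mul(2, Pow(w, 2))))))
D = 80448011352 (D = Mul(Add(193689, 87003), Add(55977, 230629)) = Mul(280692, 286606) = 80448011352)
x = 80448011352
Add(Function('q')(586), x) = Add(Add(637, Mul(-2, Pow(586, 3)), Mul(643, 586)), 80448011352) = Add(Add(637, Mul(-2, 201230056), 376798), 80448011352) = Add(Add(637, -402460112, 376798), 80448011352) = Add(-402082677, 80448011352) = 80045928675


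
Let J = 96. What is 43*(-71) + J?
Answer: -2957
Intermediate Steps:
43*(-71) + J = 43*(-71) + 96 = -3053 + 96 = -2957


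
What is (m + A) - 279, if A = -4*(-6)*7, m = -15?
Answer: -126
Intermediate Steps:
A = 168 (A = 24*7 = 168)
(m + A) - 279 = (-15 + 168) - 279 = 153 - 279 = -126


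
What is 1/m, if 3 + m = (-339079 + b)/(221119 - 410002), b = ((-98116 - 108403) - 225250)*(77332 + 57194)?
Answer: 188883/58083928924 ≈ 3.2519e-6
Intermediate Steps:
b = -58084156494 (b = (-206519 - 225250)*134526 = -431769*134526 = -58084156494)
m = 58083928924/188883 (m = -3 + (-339079 - 58084156494)/(221119 - 410002) = -3 - 58084495573/(-188883) = -3 - 58084495573*(-1/188883) = -3 + 58084495573/188883 = 58083928924/188883 ≈ 3.0751e+5)
1/m = 1/(58083928924/188883) = 188883/58083928924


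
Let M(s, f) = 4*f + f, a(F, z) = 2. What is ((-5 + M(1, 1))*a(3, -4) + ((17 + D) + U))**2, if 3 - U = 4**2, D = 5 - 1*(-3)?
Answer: 144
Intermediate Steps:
M(s, f) = 5*f
D = 8 (D = 5 + 3 = 8)
U = -13 (U = 3 - 1*4**2 = 3 - 1*16 = 3 - 16 = -13)
((-5 + M(1, 1))*a(3, -4) + ((17 + D) + U))**2 = ((-5 + 5*1)*2 + ((17 + 8) - 13))**2 = ((-5 + 5)*2 + (25 - 13))**2 = (0*2 + 12)**2 = (0 + 12)**2 = 12**2 = 144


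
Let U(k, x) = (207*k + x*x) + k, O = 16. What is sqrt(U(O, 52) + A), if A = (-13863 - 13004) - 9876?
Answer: I*sqrt(30711) ≈ 175.25*I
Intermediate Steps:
U(k, x) = x**2 + 208*k (U(k, x) = (207*k + x**2) + k = (x**2 + 207*k) + k = x**2 + 208*k)
A = -36743 (A = -26867 - 9876 = -36743)
sqrt(U(O, 52) + A) = sqrt((52**2 + 208*16) - 36743) = sqrt((2704 + 3328) - 36743) = sqrt(6032 - 36743) = sqrt(-30711) = I*sqrt(30711)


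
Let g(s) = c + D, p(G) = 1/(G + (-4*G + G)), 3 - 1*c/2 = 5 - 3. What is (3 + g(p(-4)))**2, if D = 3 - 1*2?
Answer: 36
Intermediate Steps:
c = 2 (c = 6 - 2*(5 - 3) = 6 - 2*2 = 6 - 4 = 2)
p(G) = -1/(2*G) (p(G) = 1/(G - 3*G) = 1/(-2*G) = -1/(2*G))
D = 1 (D = 3 - 2 = 1)
g(s) = 3 (g(s) = 2 + 1 = 3)
(3 + g(p(-4)))**2 = (3 + 3)**2 = 6**2 = 36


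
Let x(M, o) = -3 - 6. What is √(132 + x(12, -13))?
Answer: √123 ≈ 11.091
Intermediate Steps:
x(M, o) = -9
√(132 + x(12, -13)) = √(132 - 9) = √123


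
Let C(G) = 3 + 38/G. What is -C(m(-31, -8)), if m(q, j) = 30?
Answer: -64/15 ≈ -4.2667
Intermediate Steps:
-C(m(-31, -8)) = -(3 + 38/30) = -(3 + 38*(1/30)) = -(3 + 19/15) = -1*64/15 = -64/15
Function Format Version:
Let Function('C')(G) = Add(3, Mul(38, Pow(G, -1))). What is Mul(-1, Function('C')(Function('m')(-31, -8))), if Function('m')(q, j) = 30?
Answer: Rational(-64, 15) ≈ -4.2667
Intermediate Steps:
Mul(-1, Function('C')(Function('m')(-31, -8))) = Mul(-1, Add(3, Mul(38, Pow(30, -1)))) = Mul(-1, Add(3, Mul(38, Rational(1, 30)))) = Mul(-1, Add(3, Rational(19, 15))) = Mul(-1, Rational(64, 15)) = Rational(-64, 15)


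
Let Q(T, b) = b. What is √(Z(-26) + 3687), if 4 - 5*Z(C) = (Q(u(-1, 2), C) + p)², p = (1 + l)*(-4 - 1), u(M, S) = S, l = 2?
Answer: 21*√190/5 ≈ 57.893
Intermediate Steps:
p = -15 (p = (1 + 2)*(-4 - 1) = 3*(-5) = -15)
Z(C) = ⅘ - (-15 + C)²/5 (Z(C) = ⅘ - (C - 15)²/5 = ⅘ - (-15 + C)²/5)
√(Z(-26) + 3687) = √((⅘ - (-15 - 26)²/5) + 3687) = √((⅘ - ⅕*(-41)²) + 3687) = √((⅘ - ⅕*1681) + 3687) = √((⅘ - 1681/5) + 3687) = √(-1677/5 + 3687) = √(16758/5) = 21*√190/5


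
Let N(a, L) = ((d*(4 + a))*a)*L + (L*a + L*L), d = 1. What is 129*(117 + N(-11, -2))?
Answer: -1419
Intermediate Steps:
N(a, L) = L² + L*a + L*a*(4 + a) (N(a, L) = ((1*(4 + a))*a)*L + (L*a + L*L) = ((4 + a)*a)*L + (L*a + L²) = (a*(4 + a))*L + (L² + L*a) = L*a*(4 + a) + (L² + L*a) = L² + L*a + L*a*(4 + a))
129*(117 + N(-11, -2)) = 129*(117 - 2*(-2 + (-11)² + 5*(-11))) = 129*(117 - 2*(-2 + 121 - 55)) = 129*(117 - 2*64) = 129*(117 - 128) = 129*(-11) = -1419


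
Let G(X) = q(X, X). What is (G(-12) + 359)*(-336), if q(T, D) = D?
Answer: -116592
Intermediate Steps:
G(X) = X
(G(-12) + 359)*(-336) = (-12 + 359)*(-336) = 347*(-336) = -116592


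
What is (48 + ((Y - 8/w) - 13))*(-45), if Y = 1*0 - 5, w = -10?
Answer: -1386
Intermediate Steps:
Y = -5 (Y = 0 - 5 = -5)
(48 + ((Y - 8/w) - 13))*(-45) = (48 + ((-5 - 8/(-10)) - 13))*(-45) = (48 + ((-5 - 8*(-⅒)) - 13))*(-45) = (48 + ((-5 + ⅘) - 13))*(-45) = (48 + (-21/5 - 13))*(-45) = (48 - 86/5)*(-45) = (154/5)*(-45) = -1386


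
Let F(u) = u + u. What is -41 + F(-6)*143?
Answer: -1757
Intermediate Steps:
F(u) = 2*u
-41 + F(-6)*143 = -41 + (2*(-6))*143 = -41 - 12*143 = -41 - 1716 = -1757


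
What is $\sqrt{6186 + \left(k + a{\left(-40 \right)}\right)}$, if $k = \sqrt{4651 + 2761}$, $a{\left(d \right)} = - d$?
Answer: $\sqrt{6226 + 2 \sqrt{1853}} \approx 79.449$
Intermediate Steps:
$k = 2 \sqrt{1853}$ ($k = \sqrt{7412} = 2 \sqrt{1853} \approx 86.093$)
$\sqrt{6186 + \left(k + a{\left(-40 \right)}\right)} = \sqrt{6186 - \left(-40 - 2 \sqrt{1853}\right)} = \sqrt{6186 + \left(2 \sqrt{1853} + 40\right)} = \sqrt{6186 + \left(40 + 2 \sqrt{1853}\right)} = \sqrt{6226 + 2 \sqrt{1853}}$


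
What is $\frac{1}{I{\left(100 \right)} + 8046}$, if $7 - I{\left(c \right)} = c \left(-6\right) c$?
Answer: $\frac{1}{68053} \approx 1.4694 \cdot 10^{-5}$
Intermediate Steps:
$I{\left(c \right)} = 7 + 6 c^{2}$ ($I{\left(c \right)} = 7 - c \left(-6\right) c = 7 - - 6 c c = 7 - - 6 c^{2} = 7 + 6 c^{2}$)
$\frac{1}{I{\left(100 \right)} + 8046} = \frac{1}{\left(7 + 6 \cdot 100^{2}\right) + 8046} = \frac{1}{\left(7 + 6 \cdot 10000\right) + 8046} = \frac{1}{\left(7 + 60000\right) + 8046} = \frac{1}{60007 + 8046} = \frac{1}{68053}$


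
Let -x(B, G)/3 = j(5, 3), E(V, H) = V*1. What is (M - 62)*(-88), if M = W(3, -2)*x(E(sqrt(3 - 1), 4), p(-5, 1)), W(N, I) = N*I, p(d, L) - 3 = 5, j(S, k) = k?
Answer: 704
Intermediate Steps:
p(d, L) = 8 (p(d, L) = 3 + 5 = 8)
E(V, H) = V
x(B, G) = -9 (x(B, G) = -3*3 = -9)
W(N, I) = I*N
M = 54 (M = -2*3*(-9) = -6*(-9) = 54)
(M - 62)*(-88) = (54 - 62)*(-88) = -8*(-88) = 704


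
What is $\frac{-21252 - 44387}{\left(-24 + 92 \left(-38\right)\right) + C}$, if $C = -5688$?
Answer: $\frac{65639}{9208} \approx 7.1285$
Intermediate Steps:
$\frac{-21252 - 44387}{\left(-24 + 92 \left(-38\right)\right) + C} = \frac{-21252 - 44387}{\left(-24 + 92 \left(-38\right)\right) - 5688} = - \frac{65639}{\left(-24 - 3496\right) - 5688} = - \frac{65639}{-3520 - 5688} = - \frac{65639}{-9208} = \left(-65639\right) \left(- \frac{1}{9208}\right) = \frac{65639}{9208}$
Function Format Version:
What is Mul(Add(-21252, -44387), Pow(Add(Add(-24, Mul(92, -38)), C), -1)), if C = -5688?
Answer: Rational(65639, 9208) ≈ 7.1285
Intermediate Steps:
Mul(Add(-21252, -44387), Pow(Add(Add(-24, Mul(92, -38)), C), -1)) = Mul(Add(-21252, -44387), Pow(Add(Add(-24, Mul(92, -38)), -5688), -1)) = Mul(-65639, Pow(Add(Add(-24, -3496), -5688), -1)) = Mul(-65639, Pow(Add(-3520, -5688), -1)) = Mul(-65639, Pow(-9208, -1)) = Mul(-65639, Rational(-1, 9208)) = Rational(65639, 9208)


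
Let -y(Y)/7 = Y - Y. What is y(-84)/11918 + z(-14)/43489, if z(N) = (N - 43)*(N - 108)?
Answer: 6954/43489 ≈ 0.15990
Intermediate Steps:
y(Y) = 0 (y(Y) = -7*(Y - Y) = -7*0 = 0)
z(N) = (-108 + N)*(-43 + N) (z(N) = (-43 + N)*(-108 + N) = (-108 + N)*(-43 + N))
y(-84)/11918 + z(-14)/43489 = 0/11918 + (4644 + (-14)**2 - 151*(-14))/43489 = 0*(1/11918) + (4644 + 196 + 2114)*(1/43489) = 0 + 6954*(1/43489) = 0 + 6954/43489 = 6954/43489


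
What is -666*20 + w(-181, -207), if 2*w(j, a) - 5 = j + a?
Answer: -27023/2 ≈ -13512.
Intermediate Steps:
w(j, a) = 5/2 + a/2 + j/2 (w(j, a) = 5/2 + (j + a)/2 = 5/2 + (a + j)/2 = 5/2 + (a/2 + j/2) = 5/2 + a/2 + j/2)
-666*20 + w(-181, -207) = -666*20 + (5/2 + (½)*(-207) + (½)*(-181)) = -13320 + (5/2 - 207/2 - 181/2) = -13320 - 383/2 = -27023/2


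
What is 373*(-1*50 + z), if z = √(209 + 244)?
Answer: -18650 + 373*√453 ≈ -10711.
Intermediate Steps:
z = √453 ≈ 21.284
373*(-1*50 + z) = 373*(-1*50 + √453) = 373*(-50 + √453) = -18650 + 373*√453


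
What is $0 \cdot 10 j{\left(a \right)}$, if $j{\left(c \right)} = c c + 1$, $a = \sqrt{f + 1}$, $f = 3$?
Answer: $0$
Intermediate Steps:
$a = 2$ ($a = \sqrt{3 + 1} = \sqrt{4} = 2$)
$j{\left(c \right)} = 1 + c^{2}$ ($j{\left(c \right)} = c^{2} + 1 = 1 + c^{2}$)
$0 \cdot 10 j{\left(a \right)} = 0 \cdot 10 \left(1 + 2^{2}\right) = 0 \left(1 + 4\right) = 0 \cdot 5 = 0$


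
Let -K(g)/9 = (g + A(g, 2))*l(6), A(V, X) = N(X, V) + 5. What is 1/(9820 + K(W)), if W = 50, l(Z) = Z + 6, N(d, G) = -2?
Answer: 1/4096 ≈ 0.00024414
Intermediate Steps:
l(Z) = 6 + Z
A(V, X) = 3 (A(V, X) = -2 + 5 = 3)
K(g) = -324 - 108*g (K(g) = -9*(g + 3)*(6 + 6) = -9*(3 + g)*12 = -9*(36 + 12*g) = -324 - 108*g)
1/(9820 + K(W)) = 1/(9820 + (-324 - 108*50)) = 1/(9820 + (-324 - 5400)) = 1/(9820 - 5724) = 1/4096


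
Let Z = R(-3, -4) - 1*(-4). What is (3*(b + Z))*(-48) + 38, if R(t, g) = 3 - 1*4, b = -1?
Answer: -250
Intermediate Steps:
R(t, g) = -1 (R(t, g) = 3 - 4 = -1)
Z = 3 (Z = -1 - 1*(-4) = -1 + 4 = 3)
(3*(b + Z))*(-48) + 38 = (3*(-1 + 3))*(-48) + 38 = (3*2)*(-48) + 38 = 6*(-48) + 38 = -288 + 38 = -250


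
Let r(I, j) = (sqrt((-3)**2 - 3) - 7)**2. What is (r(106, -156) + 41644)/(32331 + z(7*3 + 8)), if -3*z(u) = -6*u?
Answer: 851/661 - 2*sqrt(6)/4627 ≈ 1.2864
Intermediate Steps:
r(I, j) = (-7 + sqrt(6))**2 (r(I, j) = (sqrt(9 - 3) - 7)**2 = (sqrt(6) - 7)**2 = (-7 + sqrt(6))**2)
z(u) = 2*u (z(u) = -(-2)*u = 2*u)
(r(106, -156) + 41644)/(32331 + z(7*3 + 8)) = ((7 - sqrt(6))**2 + 41644)/(32331 + 2*(7*3 + 8)) = (41644 + (7 - sqrt(6))**2)/(32331 + 2*(21 + 8)) = (41644 + (7 - sqrt(6))**2)/(32331 + 2*29) = (41644 + (7 - sqrt(6))**2)/(32331 + 58) = (41644 + (7 - sqrt(6))**2)/32389 = (41644 + (7 - sqrt(6))**2)*(1/32389) = 41644/32389 + (7 - sqrt(6))**2/32389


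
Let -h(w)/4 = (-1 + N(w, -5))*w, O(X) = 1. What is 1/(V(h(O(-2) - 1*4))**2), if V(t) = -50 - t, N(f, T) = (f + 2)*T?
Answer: 1/9604 ≈ 0.00010412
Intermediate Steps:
N(f, T) = T*(2 + f) (N(f, T) = (2 + f)*T = T*(2 + f))
h(w) = -4*w*(-11 - 5*w) (h(w) = -4*(-1 - 5*(2 + w))*w = -4*(-1 + (-10 - 5*w))*w = -4*(-11 - 5*w)*w = -4*w*(-11 - 5*w))
1/(V(h(O(-2) - 1*4))**2) = 1/((-50 - 4*(1 - 1*4)*(11 + 5*(1 - 1*4)))**2) = 1/((-50 - 4*(1 - 4)*(11 + 5*(1 - 4)))**2) = 1/((-50 - 4*(-3)*(11 + 5*(-3)))**2) = 1/((-50 - 4*(-3)*(11 - 15))**2) = 1/((-50 - 4*(-3)*(-4))**2) = 1/((-50 - 1*48)**2) = 1/((-50 - 48)**2) = 1/((-98)**2) = 1/9604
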